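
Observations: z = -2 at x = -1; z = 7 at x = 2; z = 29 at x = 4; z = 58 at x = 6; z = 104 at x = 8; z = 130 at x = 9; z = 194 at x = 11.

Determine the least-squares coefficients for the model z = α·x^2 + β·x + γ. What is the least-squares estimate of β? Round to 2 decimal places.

Setting ∂/∂α … = 0 gives: 26867·α + 2859·β + 323·γ = 43238;  2859·α + 323·β + 39·γ = 4616;  323·α + 39·β + 7·γ = 520.
Row-reducing yields α = 186663/124474, β = 76607/62237, γ = -220145/124474.

β = 1.23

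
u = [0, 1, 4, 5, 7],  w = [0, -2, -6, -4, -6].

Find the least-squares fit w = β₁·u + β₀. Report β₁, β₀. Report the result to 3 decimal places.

Compute the Gram sums: Σu·u = 91, Σu = 17, Σ1 = 5.
For Mᵀw: Σu·w = -88, Σw = -18.
MᵀM·[β₁, β₀]ᵀ = Mᵀw becomes [[91, 17]; [17, 5]]·[β₁, β₀]ᵀ = [-88, -18]ᵀ.
Eliminating β₀: 5·(row 1) − 17·(row 2) gives 166·β₁ = 5·(-88) − 17·(-18) = -134, so β₁ = -67/83.
Then β₀ = ((-18) − 17·(-67/83))/5 = -71/83.

β₁ = -0.807, β₀ = -0.855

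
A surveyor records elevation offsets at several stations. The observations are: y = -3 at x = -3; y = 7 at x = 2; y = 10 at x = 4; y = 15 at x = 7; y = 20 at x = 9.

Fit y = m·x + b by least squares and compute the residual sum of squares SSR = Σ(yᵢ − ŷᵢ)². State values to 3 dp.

SSR = 1.196

Entries of AᵀA: Σx·x = 159, Σx = 19, Σ1 = 5.
Right-hand side: Σx·y = 348, Σy = 49.
Normal equations: [[159, 19]; [19, 5]]·[m, b]ᵀ = [348, 49]ᵀ.
det = 159·5 − 19² = 434.
m = (348·5 − 19·49)/434 = 809/434; b = (159·49 − 19·348)/434 = 1179/434.
Residuals: -27/217, 241/434, -75/434, -166/217, 110/217; SSR = 519/434.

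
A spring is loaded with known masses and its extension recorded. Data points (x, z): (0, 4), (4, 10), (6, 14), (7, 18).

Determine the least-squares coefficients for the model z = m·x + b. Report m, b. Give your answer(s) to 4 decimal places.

The normal system MᵀM·[m, b]ᵀ = Mᵀz is [[101, 17]; [17, 4]]·[m, b]ᵀ = [250, 46]ᵀ.
Eliminating b: 4·(row 1) − 17·(row 2) gives 115·m = 4·250 − 17·46 = 218, so m = 218/115.
Then b = (46 − 17·(218/115))/4 = 396/115.

m = 1.8957, b = 3.4435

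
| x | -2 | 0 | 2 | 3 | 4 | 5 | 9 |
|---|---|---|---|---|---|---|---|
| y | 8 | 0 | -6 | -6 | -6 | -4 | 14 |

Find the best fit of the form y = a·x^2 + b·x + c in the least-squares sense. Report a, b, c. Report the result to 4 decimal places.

The normal equations are: 7555·a + 945·b + 139·c = 892;  945·a + 139·b + 21·c = 36;  139·a + 21·b + 7·c = 0.
(Σx^2·x^2 = 7555, Σx^2·x = 945, Σx^2 = 139, Σx·x = 139, Σx = 21, Σ1 = 7, Σx^2·y = 892, Σx·y = 36, Σy = 0.)
Row-reducing yields a = 21343/37461, b = -43511/12487, c = -32212/37461.

a = 0.5697, b = -3.4845, c = -0.8599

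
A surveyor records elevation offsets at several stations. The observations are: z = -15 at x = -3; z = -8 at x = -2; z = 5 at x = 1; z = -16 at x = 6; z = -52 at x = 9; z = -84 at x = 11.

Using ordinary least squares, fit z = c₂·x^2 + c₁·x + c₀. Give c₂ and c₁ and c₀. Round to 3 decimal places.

c₂ = -0.977, c₁ = 2.855, c₀ = 2.236

Entries of AᵀA: Σx^2·x^2 = 22596, Σx^2·x = 2242, Σx^2 = 252, Σx·x = 252, Σx = 22, Σ1 = 6.
Right-hand side: Σx^2·z = -15114, Σx·z = -1422, Σz = -170.
AᵀA·[c₂, c₁, c₀]ᵀ = Aᵀz becomes [[22596, 2242, 252]; [2242, 252, 22]; [252, 22, 6]]·[c₂, c₁, c₀]ᵀ = [-15114, -1422, -170]ᵀ.
Solving the 3×3 system (Gaussian elimination) gives c₂ = -235177/240699, c₁ = 229037/80233, c₀ = 538222/240699.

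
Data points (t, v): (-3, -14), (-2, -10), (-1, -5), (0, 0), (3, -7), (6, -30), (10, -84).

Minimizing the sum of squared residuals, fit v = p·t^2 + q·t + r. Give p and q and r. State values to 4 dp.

Sums needed: Σt^2·t^2 = 11475, Σt^2·t = 1207, Σt^2 = 159, Σt·t = 159, Σt = 13, Σ1 = 7.
For Aᵀv: Σt^2·v = -9714, Σt·v = -974, Σv = -150.
Row-reducing yields p = -378862/401129, q = 492798/401129, r = -905238/401129.

p = -0.9445, q = 1.2285, r = -2.2567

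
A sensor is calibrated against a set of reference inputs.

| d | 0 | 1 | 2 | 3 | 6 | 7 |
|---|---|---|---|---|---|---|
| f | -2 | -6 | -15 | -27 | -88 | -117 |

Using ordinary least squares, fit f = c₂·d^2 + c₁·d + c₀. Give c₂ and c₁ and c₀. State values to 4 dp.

c₂ = -2.0143, c₁ = -2.3043, c₀ = -1.9676

From the data, Σd^2·d^2 = 3795, Σd^2·d = 595, Σd^2 = 99, Σd·d = 99, Σd = 19, Σ1 = 6.
And Σd^2·f = -9210, Σd·f = -1464, Σf = -255.
Inverting the 3×3 Gram matrix, [c₂, c₁, c₀]ᵀ = [-9459/4696, -10821/4696, -1155/587]ᵀ.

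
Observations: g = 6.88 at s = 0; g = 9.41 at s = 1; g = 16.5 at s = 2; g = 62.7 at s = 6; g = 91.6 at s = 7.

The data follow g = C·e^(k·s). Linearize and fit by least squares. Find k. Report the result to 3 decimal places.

Let Y = ln g. Fitting Y = k·s + ln C by least squares:
AᵀA = [[90.0000, 16.0000]; [16.0000, 5]], rhs = [64.3007, 15.6295]ᵀ  (here Σs = 16.0000, Σ(s)² = 90.0000, Σln g = 15.6295, Σs·ln g = 64.3007).
Δ = 90.0000·5 − (16.0000)² = 194.0000; k = (64.3007·5 − 16.0000·15.6295)/194.0000 = 0.36820, ln C = (90.0000·15.6295 − 16.0000·64.3007)/194.0000 = 1.94767.

k = 0.368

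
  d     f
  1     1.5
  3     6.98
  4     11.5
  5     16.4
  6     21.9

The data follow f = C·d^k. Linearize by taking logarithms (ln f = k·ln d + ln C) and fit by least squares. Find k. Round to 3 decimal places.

Taking logs, ln f = k·ln d + ln C, so regress ln f on ln d.
Σln d = 5.8861, Σ(ln d)² = 8.9295, Σln f = 10.6746, Σln d·ln f = 15.5528.
Normal system: [[8.9295, 5.8861]; [5.8861, 5]]·[k, ln C]ᵀ = [15.5528, 10.6746]ᵀ.
Δ = 8.9295·5 − (5.8861)² = 10.0010; k = (15.5528·5 − 5.8861·10.6746)/10.0010 = 1.49303, ln C = (8.9295·10.6746 − 5.8861·15.5528)/10.0010 = 0.37730.

k = 1.493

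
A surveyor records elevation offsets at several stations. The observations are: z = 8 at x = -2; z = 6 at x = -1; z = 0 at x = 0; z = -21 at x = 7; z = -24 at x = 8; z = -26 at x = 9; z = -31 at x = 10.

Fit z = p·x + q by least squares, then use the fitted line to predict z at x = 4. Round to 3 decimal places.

ẑ = -11.206

Compute the Gram sums: Σx·x = 299, Σx = 31, Σ1 = 7.
Moment sums: Σx·z = -905, Σz = -88.
det = 299·7 − 31² = 1132.
p = ((-905)·7 − 31·(-88))/1132 = -3607/1132; q = (299·(-88) − 31·(-905))/1132 = 1743/1132.
At x = 4: ẑ = (-3607/1132)·(4) + (1743/1132)·(1) = -12685/1132.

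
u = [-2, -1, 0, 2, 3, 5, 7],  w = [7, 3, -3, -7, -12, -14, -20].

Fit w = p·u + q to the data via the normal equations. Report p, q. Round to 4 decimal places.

Sums needed: Σu·u = 92, Σu = 14, Σ1 = 7.
And Σu·w = -277, Σw = -46.
Normal equations: [[92, 14]; [14, 7]]·[p, q]ᵀ = [-277, -46]ᵀ.
Eliminating q: 7·(row 1) − 14·(row 2) gives 448·p = 7·(-277) − 14·(-46) = -1295, so p = -185/64.
Then q = ((-46) − 14·(-185/64))/7 = -177/224.

p = -2.8906, q = -0.7902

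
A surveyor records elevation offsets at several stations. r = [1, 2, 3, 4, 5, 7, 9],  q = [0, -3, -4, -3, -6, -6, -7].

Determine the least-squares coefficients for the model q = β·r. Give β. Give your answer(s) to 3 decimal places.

β = -0.892

XᵀX·[β]ᵀ = Xᵀq reads: 185·β = -165.
β = (-165)/185 = -0.891892.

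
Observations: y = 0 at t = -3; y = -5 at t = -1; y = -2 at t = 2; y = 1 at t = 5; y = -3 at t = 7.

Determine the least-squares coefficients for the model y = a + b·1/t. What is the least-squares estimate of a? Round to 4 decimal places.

a = -1.5937

Sums needed: Σ1 = 5, Σ1/t = -103/210, Σ1/t·1/t = 62689/44100.
And Σy = -9, Σ1/t·y = 132/35.
Eliminating b: (62689/44100)·(row 1) − (-103/210)·(row 2) gives (75709/11025)·a = (62689/44100)·(-9) − (-103/210)·(132/35) = -2145/196, so a = -482625/302836.
Then b = ((132/35) − (-103/210)·(-482625/302836))/(62689/44100) = 318465/151418.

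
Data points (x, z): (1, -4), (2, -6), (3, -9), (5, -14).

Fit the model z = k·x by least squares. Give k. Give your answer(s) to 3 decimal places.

Normal-equation sums: Σx·x = 39.
Right-hand side: Σx·z = -113.
MᵀM·[k]ᵀ = Mᵀz becomes [[39]]·[k]ᵀ = [-113]ᵀ.
k = (-113)/39 = -2.89744.

k = -2.897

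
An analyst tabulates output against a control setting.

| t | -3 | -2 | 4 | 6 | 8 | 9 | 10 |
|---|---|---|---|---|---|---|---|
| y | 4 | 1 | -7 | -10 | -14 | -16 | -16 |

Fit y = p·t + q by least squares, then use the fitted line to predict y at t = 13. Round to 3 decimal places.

The normal system XᵀX·[p, q]ᵀ = Xᵀy is [[310, 32]; [32, 7]]·[p, q]ᵀ = [-518, -58]ᵀ.
Determinant 310·7 − 32² = 1146.
p = ((-518)·7 − 32·(-58))/1146 = -295/191; q = (310·(-58) − 32·(-518))/1146 = -234/191.
At t = 13: ŷ = (-295/191)·(13) + (-234/191)·(1) = -4069/191.

ŷ = -21.304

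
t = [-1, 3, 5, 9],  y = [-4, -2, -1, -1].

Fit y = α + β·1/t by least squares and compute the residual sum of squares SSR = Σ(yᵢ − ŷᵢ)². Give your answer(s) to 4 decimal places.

MᵀM·[α, β]ᵀ = Mᵀy reads: 4·α + (-16/45)·β = -8;  (-16/45)·α + (2356/2025)·β = 136/45.
(Σ1 = 4, Σ1/t = -16/45, Σ1/t·1/t = 2356/2025, Σy = -8, Σ1/t·y = 136/45.)
Eliminating β: (2356/2025)·(row 1) − (-16/45)·(row 2) gives (3056/675)·α = (2356/2025)·(-8) − (-16/45)·(136/45) = -16672/2025, so α = -1042/573.
Then β = ((136/45) − (-16/45)·(-1042/573))/(2356/2025) = 390/191.
Residuals: -80/573, -494/573, 235/573, 113/191; SSR = 734/573.

SSR = 1.2810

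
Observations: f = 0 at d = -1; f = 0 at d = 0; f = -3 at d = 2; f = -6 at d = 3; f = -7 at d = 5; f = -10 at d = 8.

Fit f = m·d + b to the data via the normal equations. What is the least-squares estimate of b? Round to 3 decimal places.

b = -0.957

Sums needed: Σd·d = 103, Σd = 17, Σ1 = 6.
For Xᵀf: Σd·f = -139, Σf = -26.
So XᵀX·[m, b]ᵀ = Xᵀf: [[103, 17]; [17, 6]]·[m, b]ᵀ = [-139, -26]ᵀ.
Δ = 103·6 − 17² = 329.
m = ((-139)·6 − 17·(-26))/329 = -56/47; b = (103·(-26) − 17·(-139))/329 = -45/47.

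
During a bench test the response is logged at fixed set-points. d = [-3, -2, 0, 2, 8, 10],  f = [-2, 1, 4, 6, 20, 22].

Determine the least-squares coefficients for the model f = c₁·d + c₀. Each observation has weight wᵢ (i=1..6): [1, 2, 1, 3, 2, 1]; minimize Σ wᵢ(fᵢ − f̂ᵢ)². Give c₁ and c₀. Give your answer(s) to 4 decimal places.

c₁ = 1.8920, c₀ = 3.6699

The normal system XᵀWX·[c₁, c₀]ᵀ = XᵀWf is [[257, 25]; [25, 10]]·[c₁, c₀]ᵀ = [578, 84]ᵀ.
Eliminating c₀: 10·(row 1) − 25·(row 2) gives 1945·c₁ = 10·578 − 25·84 = 3680, so c₁ = 736/389.
Then c₀ = (84 − 25·(736/389))/10 = 7138/1945.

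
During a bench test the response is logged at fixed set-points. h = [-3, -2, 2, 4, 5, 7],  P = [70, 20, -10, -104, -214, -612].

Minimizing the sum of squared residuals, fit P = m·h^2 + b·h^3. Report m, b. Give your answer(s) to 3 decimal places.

Normal-equation sums: Σh^2·h^2 = 3395, Σh^2·h^3 = 20713, Σh^3·h^3 = 138227.
For MᵀP: Σh^2·P = -36332, Σh^3·P = -245452.
det = 3395·138227 − 20713² = 40252296.
m = ((-36332)·138227 − 20713·(-245452))/40252296 = 2582663/1677179; b = (3395·(-245452) − 20713·(-36332))/40252296 = -480743/239597.

m = 1.540, b = -2.006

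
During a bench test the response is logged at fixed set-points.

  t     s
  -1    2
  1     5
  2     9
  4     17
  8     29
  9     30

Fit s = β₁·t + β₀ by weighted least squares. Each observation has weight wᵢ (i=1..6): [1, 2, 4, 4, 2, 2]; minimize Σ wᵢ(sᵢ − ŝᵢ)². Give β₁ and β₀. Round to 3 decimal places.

β₁ = 3.091, β₀ = 3.443

Normal-equation sums: Σwᵢ·t·t = 373, Σwᵢ·t = 59, Σwᵢ·1 = 15.
Moment sums: Σwᵢ·t·s = 1356, Σwᵢ·s = 234.
Normal equations: [[373, 59]; [59, 15]]·[β₁, β₀]ᵀ = [1356, 234]ᵀ.
Eliminating β₀: 15·(row 1) − 59·(row 2) gives 2114·β₁ = 15·1356 − 59·234 = 6534, so β₁ = 3267/1057.
Then β₀ = (234 − 59·(3267/1057))/15 = 3639/1057.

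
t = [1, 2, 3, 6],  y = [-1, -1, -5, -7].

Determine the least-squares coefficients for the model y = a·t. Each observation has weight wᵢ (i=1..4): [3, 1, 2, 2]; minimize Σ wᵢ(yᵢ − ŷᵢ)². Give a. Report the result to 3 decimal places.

a = -1.227

From the data, Σwᵢ·t·t = 97.
Moment sums: Σwᵢ·t·y = -119.
Normal equations: [[97]]·[a]ᵀ = [-119]ᵀ.
a = (-119)/97 = -1.2268.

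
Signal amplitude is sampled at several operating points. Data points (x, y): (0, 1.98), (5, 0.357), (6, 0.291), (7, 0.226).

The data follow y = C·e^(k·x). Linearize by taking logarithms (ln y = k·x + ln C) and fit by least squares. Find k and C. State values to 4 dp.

Taking logs, ln y = k·x + ln C, so regress ln y on x.
Σx = 18.0000, Σ(x)² = 110.0000, Σln y = -3.0686, Σx·ln y = -22.9672.
Equations: 110.0000·k + 18.0000·ln C = -22.9672;  18.0000·k + 4·ln C = -3.0686.
Δ = 110.0000·4 − (18.0000)² = 116.0000; k = (-22.9672·4 − 18.0000·-3.0686)/116.0000 = -0.31582, ln C = (110.0000·-3.0686 − 18.0000·-22.9672)/116.0000 = 0.65403, so C = exp(0.65403) = 1.92327.

k = -0.3158, C = 1.9233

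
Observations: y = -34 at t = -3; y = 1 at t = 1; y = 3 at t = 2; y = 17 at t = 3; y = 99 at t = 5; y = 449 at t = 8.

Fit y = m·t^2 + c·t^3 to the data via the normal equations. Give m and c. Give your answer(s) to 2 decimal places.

m = -0.98, c = 1.00

Entries of MᵀM: Σt^2·t^2 = 4900, Σt^2·t^3 = 35926, Σt^3·t^3 = 279292.
Right-hand side: Σt^2·y = 31071, Σt^3·y = 243665.
Eliminating c: 279292·(row 1) − 35926·(row 2) gives 77853324·m = 279292·31071 − 35926·243665 = -76027058, so m = -38013529/38926662.
Then c = (243665 − 35926·(-38013529/38926662))/279292 = 38850877/38926662.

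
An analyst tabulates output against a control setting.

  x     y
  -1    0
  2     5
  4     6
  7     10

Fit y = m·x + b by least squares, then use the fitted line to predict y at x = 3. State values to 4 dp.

ŷ = 5.2500

Compute the Gram sums: Σx·x = 70, Σx = 12, Σ1 = 4.
And Σx·y = 104, Σy = 21.
So MᵀM·[m, b]ᵀ = Mᵀy: [[70, 12]; [12, 4]]·[m, b]ᵀ = [104, 21]ᵀ.
Eliminating b: 4·(row 1) − 12·(row 2) gives 136·m = 4·104 − 12·21 = 164, so m = 41/34.
Then b = (21 − 12·(41/34))/4 = 111/68.
At x = 3: ŷ = (41/34)·(3) + (111/68)·(1) = 21/4.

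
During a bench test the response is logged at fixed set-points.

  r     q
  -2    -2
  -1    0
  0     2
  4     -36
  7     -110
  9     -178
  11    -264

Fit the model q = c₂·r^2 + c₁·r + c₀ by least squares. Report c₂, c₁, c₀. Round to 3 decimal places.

c₂ = -2.063, c₁ = -1.482, c₀ = 2.107

With design matrix A, AᵀA = [[23876, 2458, 272]; [2458, 272, 28]; [272, 28, 7]] and Aᵀq = [-52336, -5416, -588]ᵀ.
Solving the 3×3 system (Gaussian elimination) gives c₂ = -182140/88269, c₁ = -653888/441345, c₀ = 309924/147115.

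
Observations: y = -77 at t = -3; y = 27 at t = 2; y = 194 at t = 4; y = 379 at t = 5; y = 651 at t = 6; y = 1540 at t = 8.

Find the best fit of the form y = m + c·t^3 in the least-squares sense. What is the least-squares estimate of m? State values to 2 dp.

m = 3.14

Setting ∂/∂m … = 0 gives: 6·m + 898·c = 2714;  898·m + 329314·c = 991182.
(Σ1 = 6, Σt^3 = 898, Σt^3·t^3 = 329314, Σy = 2714, Σt^3·y = 991182.)
Eliminating c: 329314·(row 1) − 898·(row 2) gives 1169480·m = 329314·2714 − 898·991182 = 3676760, so m = 91919/29237.
Then c = (991182 − 898·(91919/29237))/329314 = 87748/29237.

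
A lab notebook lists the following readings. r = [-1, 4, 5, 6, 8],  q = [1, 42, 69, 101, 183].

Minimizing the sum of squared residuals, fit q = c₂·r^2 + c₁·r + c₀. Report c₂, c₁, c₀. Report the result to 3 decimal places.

Entries of AᵀA: Σr^2·r^2 = 6274, Σr^2·r = 916, Σr^2 = 142, Σr·r = 142, Σr = 22, Σ1 = 5.
For Aᵀq: Σr^2·q = 17746, Σr·q = 2582, Σq = 396.
Normal equations: [[6274, 916, 142]; [916, 142, 22]; [142, 22, 5]]·[c₂, c₁, c₀]ᵀ = [17746, 2582, 396]ᵀ.
Solving the 3×3 system (Gaussian elimination) gives c₂ = 61613/20631, c₁ = -1055/1587, c₀ = -18496/6877.

c₂ = 2.986, c₁ = -0.665, c₀ = -2.690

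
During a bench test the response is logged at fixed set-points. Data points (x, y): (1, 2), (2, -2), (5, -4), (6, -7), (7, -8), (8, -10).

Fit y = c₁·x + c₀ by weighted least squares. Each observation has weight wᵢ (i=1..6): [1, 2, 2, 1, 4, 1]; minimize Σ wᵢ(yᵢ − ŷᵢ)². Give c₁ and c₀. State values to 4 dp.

c₁ = -1.4466, c₀ = 2.1326

Entries of AᵀWA: Σwᵢ·x·x = 355, Σwᵢ·x = 57, Σwᵢ·1 = 11.
Moment sums: Σwᵢ·x·y = -392, Σwᵢ·y = -59.
So AᵀWA·[c₁, c₀]ᵀ = AᵀWy: [[355, 57]; [57, 11]]·[c₁, c₀]ᵀ = [-392, -59]ᵀ.
Δ = 355·11 − 57² = 656.
c₁ = ((-392)·11 − 57·(-59))/656 = -949/656; c₀ = (355·(-59) − 57·(-392))/656 = 1399/656.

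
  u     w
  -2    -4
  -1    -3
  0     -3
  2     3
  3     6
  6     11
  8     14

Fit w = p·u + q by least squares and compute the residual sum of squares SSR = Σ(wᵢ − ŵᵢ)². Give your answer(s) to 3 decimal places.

The normal system MᵀM·[p, q]ᵀ = Mᵀw is [[118, 16]; [16, 7]]·[p, q]ᵀ = [213, 24]ᵀ.
det = 118·7 − 16² = 570.
p = (213·7 − 16·24)/570 = 369/190; q = (118·24 − 16·213)/570 = -96/95.
Residuals: 17/19, -9/190, -189/95, 12/95, 45/38, 34/95, -10/19; SSR = 1251/190.

SSR = 6.584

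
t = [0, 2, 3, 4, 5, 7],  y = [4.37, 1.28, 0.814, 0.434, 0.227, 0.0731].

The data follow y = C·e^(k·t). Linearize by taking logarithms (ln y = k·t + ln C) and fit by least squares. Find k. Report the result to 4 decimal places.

Let Y = ln y. Fitting Y = k·t + ln C by least squares:
Σt = 21.0000, Σ(t)² = 103.0000, Σln y = -3.4176, Σt·ln y = -29.1880.
Equations: 103.0000·k + 21.0000·ln C = -29.1880;  21.0000·k + 6·ln C = -3.4176.
Slope k = (n·Σt·ln y − Σt·Σln y)/(n·Σ(t)² − (Σt)²) = (6·-29.1880 − 21.0000·-3.4176)/177.0000 = -0.58394; ln C = (Σln y − k·Σt)/n = 1.47420.

k = -0.5839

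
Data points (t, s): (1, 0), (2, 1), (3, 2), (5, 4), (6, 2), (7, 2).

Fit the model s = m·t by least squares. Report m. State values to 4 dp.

Normal-equation sums: Σt·t = 124.
Moment sums: Σt·s = 54.
m = 54/124 = 0.435484.

m = 0.4355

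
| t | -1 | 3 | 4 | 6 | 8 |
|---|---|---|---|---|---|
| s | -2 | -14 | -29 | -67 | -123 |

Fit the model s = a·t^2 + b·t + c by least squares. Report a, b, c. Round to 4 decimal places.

a = -2.0532, b = 0.9282, c = 1.0272

With design matrix A, AᵀA = [[5730, 818, 126]; [818, 126, 20]; [126, 20, 5]] and Aᵀs = [-10876, -1542, -235]ᵀ.
Inverting the 3×3 Gram matrix, [a, b, c]ᵀ = [-24285/11828, 10979/11828, 6075/5914]ᵀ.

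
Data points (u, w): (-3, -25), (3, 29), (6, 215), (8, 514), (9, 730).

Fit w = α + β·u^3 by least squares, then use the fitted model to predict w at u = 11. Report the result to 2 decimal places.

The normal equations are: 5·α + 1457·β = 1463;  1457·α + 841699·β = 843236.
(Σ1 = 5, Σu^3 = 1457, Σu^3·u^3 = 841699, Σw = 1463, Σu^3·w = 843236.)
Δ = 5·841699 − 1457² = 2085646.
α = (1463·841699 − 1457·843236)/2085646 = 2810785/2085646; β = (5·843236 − 1457·1463)/2085646 = 2084589/2085646.
At u = 11: ŵ = (2810785/2085646)·(1) + (2084589/2085646)·(1331) = 1388699372/1042823.

ŵ = 1331.67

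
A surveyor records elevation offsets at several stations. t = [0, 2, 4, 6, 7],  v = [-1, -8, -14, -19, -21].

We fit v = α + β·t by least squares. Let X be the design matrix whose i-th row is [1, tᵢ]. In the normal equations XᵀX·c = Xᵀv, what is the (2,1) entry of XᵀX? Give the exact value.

Row 2 ↔ basis t, column 1 ↔ basis 1, so (XᵀX)_{2,1} = Σᵢ t = (0)·(1) + (2)·(1) + (4)·(1) + (6)·(1) + (7)·(1) = 19.

19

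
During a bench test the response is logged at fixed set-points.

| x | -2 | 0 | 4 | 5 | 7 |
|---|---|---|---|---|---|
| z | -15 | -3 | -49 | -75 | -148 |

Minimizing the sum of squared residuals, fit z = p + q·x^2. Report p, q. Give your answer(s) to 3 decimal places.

With design matrix M, MᵀM = [[5, 94]; [94, 3298]] and Mᵀz = [-290, -9971]ᵀ.
det = 5·3298 − 94² = 7654.
p = ((-290)·3298 − 94·(-9971))/7654 = -9573/3827; q = (5·(-9971) − 94·(-290))/7654 = -22595/7654.

p = -2.501, q = -2.952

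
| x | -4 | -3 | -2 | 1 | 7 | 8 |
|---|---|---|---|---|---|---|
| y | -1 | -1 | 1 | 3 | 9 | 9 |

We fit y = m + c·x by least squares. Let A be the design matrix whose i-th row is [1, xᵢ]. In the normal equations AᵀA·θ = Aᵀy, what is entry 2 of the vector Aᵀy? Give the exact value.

Entry 2 ↔ basis x, so (Aᵀy)_{2} = Σᵢ (x)·yᵢ = (-4)·(-1) + (-3)·(-1) + (-2)·(1) + (1)·(3) + (7)·(9) + (8)·(9) = 143.

143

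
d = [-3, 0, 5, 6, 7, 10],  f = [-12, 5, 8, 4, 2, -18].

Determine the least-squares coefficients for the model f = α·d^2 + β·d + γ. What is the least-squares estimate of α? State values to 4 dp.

α = -0.5900

Setting ∂/∂α … = 0 gives: 14403·α + 1657·β + 219·γ = -1466;  1657·α + 219·β + 25·γ = -66;  219·α + 25·β + 6·γ = -11.
(Σd^2·d^2 = 14403, Σd^2·d = 1657, Σd^2 = 219, Σd·d = 219, Σd = 25, Σ1 = 6, Σd^2·f = -1466, Σd·f = -66, Σf = -11.)
Solving the 3×3 system (Gaussian elimination) gives α = -1449/2456, β = 8963/2456, γ = 1380/307.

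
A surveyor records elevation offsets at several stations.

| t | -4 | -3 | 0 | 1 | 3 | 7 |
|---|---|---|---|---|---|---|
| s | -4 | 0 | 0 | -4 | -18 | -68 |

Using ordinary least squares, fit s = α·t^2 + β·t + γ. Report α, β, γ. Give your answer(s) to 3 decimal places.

α = -0.966, β = -2.938, γ = -0.186

Compute the Gram sums: Σt^2·t^2 = 2820, Σt^2·t = 280, Σt^2 = 84, Σt·t = 84, Σt = 4, Σ1 = 6.
For Aᵀs: Σt^2·s = -3562, Σt·s = -518, Σs = -94.
Normal equations: [[2820, 280, 84]; [280, 84, 4]; [84, 4, 6]]·[α, β, γ]ᵀ = [-3562, -518, -94]ᵀ.
Inverting the 3×3 Gram matrix, [α, β, γ]ᵀ = [-10085/10442, -30683/10442, -973/5221]ᵀ.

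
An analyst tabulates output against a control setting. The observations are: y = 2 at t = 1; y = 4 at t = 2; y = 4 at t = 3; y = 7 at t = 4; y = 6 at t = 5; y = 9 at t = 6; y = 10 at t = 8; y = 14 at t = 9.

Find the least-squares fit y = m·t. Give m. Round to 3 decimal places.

Entries of AᵀA: Σt·t = 236.
For Aᵀy: Σt·y = 340.
AᵀA·[m]ᵀ = Aᵀy becomes [[236]]·[m]ᵀ = [340]ᵀ.
Hence m = 340 / 236 ≈ 1.44068.

m = 1.441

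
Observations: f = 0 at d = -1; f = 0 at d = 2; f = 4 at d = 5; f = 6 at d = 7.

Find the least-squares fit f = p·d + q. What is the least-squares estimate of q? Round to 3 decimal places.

From the data, Σd·d = 79, Σd = 13, Σ1 = 4.
Moment sums: Σd·f = 62, Σf = 10.
Δ = 79·4 − 13² = 147.
p = (62·4 − 13·10)/147 = 118/147; q = (79·10 − 13·62)/147 = -16/147.

q = -0.109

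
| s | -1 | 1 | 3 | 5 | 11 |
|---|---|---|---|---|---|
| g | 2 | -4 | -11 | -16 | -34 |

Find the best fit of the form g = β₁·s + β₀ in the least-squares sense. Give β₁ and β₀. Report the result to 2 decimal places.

β₁ = -2.99, β₀ = -1.24

With design matrix X, XᵀX = [[157, 19]; [19, 5]] and Xᵀg = [-493, -63]ᵀ.
Eliminating β₀: 5·(row 1) − 19·(row 2) gives 424·β₁ = 5·(-493) − 19·(-63) = -1268, so β₁ = -317/106.
Then β₀ = ((-63) − 19·(-317/106))/5 = -131/106.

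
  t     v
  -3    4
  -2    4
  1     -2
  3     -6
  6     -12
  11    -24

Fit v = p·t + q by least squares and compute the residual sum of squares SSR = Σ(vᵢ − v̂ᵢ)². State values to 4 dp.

SSR = 5.1262

Normal-equation sums: Σt·t = 180, Σt = 16, Σ1 = 6.
For Aᵀv: Σt·v = -376, Σv = -36.
So AᵀA·[p, q]ᵀ = Aᵀv: [[180, 16]; [16, 6]]·[p, q]ᵀ = [-376, -36]ᵀ.
det = 180·6 − 16² = 824.
p = ((-376)·6 − 16·(-36))/824 = -210/103; q = (180·(-36) − 16·(-376))/824 = -58/103.
Residuals: -160/103, 50/103, 62/103, 70/103, 82/103, -104/103; SSR = 528/103.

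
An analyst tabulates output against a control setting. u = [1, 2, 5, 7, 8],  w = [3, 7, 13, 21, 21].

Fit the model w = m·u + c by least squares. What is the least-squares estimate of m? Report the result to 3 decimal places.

m = 2.634

Forming AᵀA = [[143, 23]; [23, 5]] and Aᵀw = [397, 65]ᵀ gives AᵀA·[m, c]ᵀ = Aᵀw.
Δ = 143·5 − 23² = 186.
m = (397·5 − 23·65)/186 = 245/93; c = (143·65 − 23·397)/186 = 82/93.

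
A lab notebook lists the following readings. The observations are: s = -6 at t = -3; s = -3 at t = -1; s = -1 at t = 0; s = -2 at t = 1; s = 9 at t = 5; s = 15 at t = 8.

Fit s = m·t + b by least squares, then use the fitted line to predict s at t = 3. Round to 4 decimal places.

ŝ = 4.6240

Normal-equation sums: Σt·t = 100, Σt = 10, Σ1 = 6.
For Mᵀs: Σt·s = 184, Σs = 12.
det = 100·6 − 10² = 500.
m = (184·6 − 10·12)/500 = 246/125; b = (100·12 − 10·184)/500 = -32/25.
At t = 3: ŝ = (246/125)·(3) + (-32/25)·(1) = 578/125.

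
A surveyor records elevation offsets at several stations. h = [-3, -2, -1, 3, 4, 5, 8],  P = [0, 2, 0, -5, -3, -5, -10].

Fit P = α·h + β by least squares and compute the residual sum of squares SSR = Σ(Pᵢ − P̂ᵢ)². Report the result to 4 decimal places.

Forming XᵀX = [[128, 14]; [14, 7]] and XᵀP = [-136, -21]ᵀ gives XᵀX·[α, β]ᵀ = XᵀP.
Determinant 128·7 − 14² = 700.
α = ((-136)·7 − 14·(-21))/700 = -47/50; β = (128·(-21) − 14·(-136))/700 = -28/25.
Residuals: -17/10, 31/25, 9/50, -53/50, 47/25, 41/50, -34/25; SSR = 291/25.

SSR = 11.6400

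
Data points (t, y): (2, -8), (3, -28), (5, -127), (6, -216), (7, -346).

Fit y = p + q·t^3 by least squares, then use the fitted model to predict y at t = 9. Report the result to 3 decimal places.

ŷ = -733.554

Setting ∂/∂p … = 0 gives: 5·p + 719·q = -725;  719·p + 180723·q = -182029.
det = 5·180723 − 719² = 386654.
p = ((-725)·180723 − 719·(-182029))/386654 = -72662/193327; q = (5·(-182029) − 719·(-725))/386654 = -194435/193327.
At t = 9: ŷ = (-72662/193327)·(1) + (-194435/193327)·(729) = -141815777/193327.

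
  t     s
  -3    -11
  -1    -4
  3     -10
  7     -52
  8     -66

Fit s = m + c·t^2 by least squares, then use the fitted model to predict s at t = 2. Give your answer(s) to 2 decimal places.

The normal equations are: 5·m + 132·c = -143;  132·m + 6660·c = -6965.
det = 5·6660 − 132² = 15876.
m = ((-143)·6660 − 132·(-6965))/15876 = -2750/1323; c = (5·(-6965) − 132·(-143))/15876 = -15949/15876.
At t = 2: ŝ = (-2750/1323)·(1) + (-15949/15876)·(4) = -3457/567.

ŝ = -6.10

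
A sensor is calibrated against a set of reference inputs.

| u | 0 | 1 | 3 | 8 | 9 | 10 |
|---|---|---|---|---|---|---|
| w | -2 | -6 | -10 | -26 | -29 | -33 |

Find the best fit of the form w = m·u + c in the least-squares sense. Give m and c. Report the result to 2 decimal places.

m = -3.03, c = -2.01

Forming XᵀX = [[255, 31]; [31, 6]] and Xᵀw = [-835, -106]ᵀ gives XᵀX·[m, c]ᵀ = Xᵀw.
Eliminating c: 6·(row 1) − 31·(row 2) gives 569·m = 6·(-835) − 31·(-106) = -1724, so m = -1724/569.
Then c = ((-106) − 31·(-1724/569))/6 = -1145/569.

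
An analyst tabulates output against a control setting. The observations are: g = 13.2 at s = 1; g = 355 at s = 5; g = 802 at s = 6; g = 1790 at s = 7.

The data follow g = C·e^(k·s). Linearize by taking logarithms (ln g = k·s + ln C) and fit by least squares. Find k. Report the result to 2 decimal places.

With ln gᵢ as the transformed response and sᵢ as the regressor:
Σs = 19.0000, Σ(s)² = 111.0000, Σln g = 22.6294, Σs·ln g = 124.4933.
Equations: 111.0000·k + 19.0000·ln C = 124.4933;  19.0000·k + 4·ln C = 22.6294.
Slope k = (n·Σs·ln g − Σs·Σln g)/(n·Σ(s)² − (Σs)²) = (4·124.4933 − 19.0000·22.6294)/83.0000 = 0.81945; ln C = (Σln g − k·Σs)/n = 1.76498.

k = 0.82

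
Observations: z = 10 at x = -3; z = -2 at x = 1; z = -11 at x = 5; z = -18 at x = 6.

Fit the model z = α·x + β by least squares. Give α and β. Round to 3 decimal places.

α = -2.911, β = 1.300

Setting ∂/∂α … = 0 gives: 71·α + 9·β = -195;  9·α + 4·β = -21.
(Σx·x = 71, Σx = 9, Σ1 = 4, Σx·z = -195, Σz = -21.)
Δ = 71·4 − 9² = 203.
α = ((-195)·4 − 9·(-21))/203 = -591/203; β = (71·(-21) − 9·(-195))/203 = 264/203.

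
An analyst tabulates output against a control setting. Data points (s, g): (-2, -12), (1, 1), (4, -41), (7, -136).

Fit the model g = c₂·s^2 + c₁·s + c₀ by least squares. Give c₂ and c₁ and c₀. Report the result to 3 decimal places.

From the data, Σs^2·s^2 = 2674, Σs^2·s = 400, Σs^2 = 70, Σs·s = 70, Σs = 10, Σ1 = 4.
And Σs^2·g = -7367, Σs·g = -1091, Σg = -188.
So XᵀX·[c₂, c₁, c₀]ᵀ = Xᵀg: [[2674, 400, 70]; [400, 70, 10]; [70, 10, 4]]·[c₂, c₁, c₀]ᵀ = [-7367, -1091, -188]ᵀ.
Row-reducing yields c₂ = -3, c₁ = 6/5, c₀ = 5/2.

c₂ = -3.000, c₁ = 1.200, c₀ = 2.500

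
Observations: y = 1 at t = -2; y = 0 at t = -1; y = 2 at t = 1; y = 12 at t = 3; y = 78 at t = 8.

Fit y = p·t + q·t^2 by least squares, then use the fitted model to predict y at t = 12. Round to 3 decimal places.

ŷ = 168.040

The normal equations are: 79·p + 531·q = 660;  531·p + 4195·q = 5106.
Δ = 79·4195 − 531² = 49444.
p = (660·4195 − 531·5106)/49444 = 28707/24722; q = (79·5106 − 531·660)/49444 = 26457/24722.
At t = 12: ŷ = (28707/24722)·(12) + (26457/24722)·(144) = 2077146/12361.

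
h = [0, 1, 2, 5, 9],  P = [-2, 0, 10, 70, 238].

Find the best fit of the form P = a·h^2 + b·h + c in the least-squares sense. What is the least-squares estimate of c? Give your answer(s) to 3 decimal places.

c = -1.837

Normal-equation sums: Σh^2·h^2 = 7203, Σh^2·h = 863, Σh^2 = 111, Σh·h = 111, Σh = 17, Σ1 = 5.
And Σh^2·P = 21068, Σh·P = 2512, ΣP = 316.
So MᵀM·[a, b, c]ᵀ = MᵀP: [[7203, 863, 111]; [863, 111, 17]; [111, 17, 5]]·[a, b, c]ᵀ = [21068, 2512, 316]ᵀ.
Solving the 3×3 system (Gaussian elimination) gives a = 61888/20371, b = -14426/20371, c = -37418/20371.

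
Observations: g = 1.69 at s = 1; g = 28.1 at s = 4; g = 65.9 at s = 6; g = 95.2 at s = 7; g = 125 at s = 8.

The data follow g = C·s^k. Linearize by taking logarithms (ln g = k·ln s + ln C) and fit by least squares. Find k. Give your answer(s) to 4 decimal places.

k = 2.0659

Taking logs, ln g = k·ln s + ln C, so regress ln g on ln s.
Over the data: Σln s = 7.2034, Σ(ln s)² = 13.2429, Σln g = 17.4329, Σln s·ln g = 31.0342.
Normal system: [[13.2429, 7.2034]; [7.2034, 5]]·[k, ln C]ᵀ = [31.0342, 17.4329]ᵀ.
Δ = 13.2429·5 − (7.2034)² = 14.3252; k = (31.0342·5 − 7.2034·17.4329)/14.3252 = 2.06591, ln C = (13.2429·17.4329 − 7.2034·31.0342)/14.3252 = 0.51027.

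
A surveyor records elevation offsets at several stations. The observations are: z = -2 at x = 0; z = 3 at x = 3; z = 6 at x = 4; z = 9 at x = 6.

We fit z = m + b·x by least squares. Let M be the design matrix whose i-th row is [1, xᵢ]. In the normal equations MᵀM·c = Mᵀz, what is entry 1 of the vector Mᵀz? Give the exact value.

Entry 1 ↔ basis 1, so (Mᵀz)_{1} = Σᵢ zᵢ = (1)·(-2) + (1)·(3) + (1)·(6) + (1)·(9) = 16.

16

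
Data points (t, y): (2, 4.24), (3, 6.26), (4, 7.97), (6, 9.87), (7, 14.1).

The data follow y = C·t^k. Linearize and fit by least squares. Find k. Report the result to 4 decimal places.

With ln yᵢ as the transformed response and ln tᵢ as the regressor:
Σln t = 6.9157, Σ(ln t)² = 10.6062, Σln y = 10.2901, Σln t·ln y = 15.1453.
Equations: 10.6062·k + 6.9157·ln C = 15.1453;  6.9157·k + 5·ln C = 10.2901.
Δ = 10.6062·5 − (6.9157)² = 5.2037; k = (15.1453·5 − 6.9157·10.2901)/5.2037 = 0.87689, ln C = (10.6062·10.2901 − 6.9157·15.1453)/5.2037 = 0.84516.

k = 0.8769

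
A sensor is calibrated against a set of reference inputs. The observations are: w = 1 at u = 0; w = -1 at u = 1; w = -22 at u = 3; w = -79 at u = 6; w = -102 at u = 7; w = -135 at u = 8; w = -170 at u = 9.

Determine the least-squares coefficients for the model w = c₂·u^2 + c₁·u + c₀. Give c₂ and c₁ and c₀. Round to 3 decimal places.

c₂ = -1.923, c₁ = -1.658, c₀ = 1.407

Setting ∂/∂c₂ … = 0 gives: 14436·c₂ + 1828·c₁ + 240·c₀ = -30451;  1828·c₂ + 240·c₁ + 34·c₀ = -3865;  240·c₂ + 34·c₁ + 7·c₀ = -508.
(Σu^2·u^2 = 14436, Σu^2·u = 1828, Σu^2 = 240, Σu·u = 240, Σu = 34, Σ1 = 7, Σu^2·w = -30451, Σu·w = -3865, Σw = -508.)
Inverting the 3×3 Gram matrix, [c₂, c₁, c₀]ᵀ = [-43825/22792, -37789/22792, 16035/11396]ᵀ.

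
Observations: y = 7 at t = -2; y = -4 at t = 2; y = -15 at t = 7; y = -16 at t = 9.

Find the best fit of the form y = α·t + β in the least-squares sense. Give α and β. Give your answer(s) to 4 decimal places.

α = -2.1486, β = 1.5946

Entries of AᵀA: Σt·t = 138, Σt = 16, Σ1 = 4.
Moment sums: Σt·y = -271, Σy = -28.
Normal equations: [[138, 16]; [16, 4]]·[α, β]ᵀ = [-271, -28]ᵀ.
Determinant 138·4 − 16² = 296.
α = ((-271)·4 − 16·(-28))/296 = -159/74; β = (138·(-28) − 16·(-271))/296 = 59/37.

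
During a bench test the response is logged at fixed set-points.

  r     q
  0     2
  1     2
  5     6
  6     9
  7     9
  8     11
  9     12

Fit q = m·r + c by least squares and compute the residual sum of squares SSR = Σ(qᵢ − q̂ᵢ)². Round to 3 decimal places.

SSR = 2.873

From the data, Σr·r = 256, Σr = 36, Σ1 = 7.
Moment sums: Σr·q = 345, Σq = 51.
det = 256·7 − 36² = 496.
m = (345·7 − 36·51)/496 = 579/496; c = (256·51 − 36·345)/496 = 159/124.
Residuals: 89/124, -223/496, -555/496, 177/248, -225/496, 47/124, 105/496; SSR = 1425/496.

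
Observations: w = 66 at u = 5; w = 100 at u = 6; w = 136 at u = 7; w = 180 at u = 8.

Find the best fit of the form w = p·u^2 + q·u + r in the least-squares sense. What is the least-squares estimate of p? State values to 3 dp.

Compute the Gram sums: Σu^2·u^2 = 8418, Σu^2·u = 1196, Σu^2 = 174, Σu·u = 174, Σu = 26, Σ1 = 4.
And Σu^2·w = 23434, Σu·w = 3322, Σw = 482.
So AᵀA·[p, q, r]ᵀ = Aᵀw: [[8418, 1196, 174]; [1196, 174, 26]; [174, 26, 4]]·[p, q, r]ᵀ = [23434, 3322, 482]ᵀ.
Inverting the 3×3 Gram matrix, [p, q, r]ᵀ = [5/2, 53/10, -227/10]ᵀ.

p = 2.500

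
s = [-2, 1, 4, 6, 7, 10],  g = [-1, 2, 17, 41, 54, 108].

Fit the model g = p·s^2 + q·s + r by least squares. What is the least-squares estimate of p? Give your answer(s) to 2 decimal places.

Entries of XᵀX: Σs^2·s^2 = 13970, Σs^2·s = 1616, Σs^2 = 206, Σs·s = 206, Σs = 26, Σ1 = 6.
Moment sums: Σs^2·g = 15192, Σs·g = 1776, Σg = 221.
So XᵀX·[p, q, r]ᵀ = Xᵀg: [[13970, 1616, 206]; [1616, 206, 26]; [206, 26, 6]]·[p, q, r]ᵀ = [15192, 1776, 221]ᵀ.
Row-reducing yields p = 561/574, q = 685/574, r = -1087/574.

p = 0.98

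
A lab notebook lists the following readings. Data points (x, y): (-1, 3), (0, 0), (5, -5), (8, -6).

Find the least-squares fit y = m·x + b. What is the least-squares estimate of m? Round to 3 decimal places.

The normal equations are: 90·m + 12·b = -76;  12·m + 4·b = -8.
(Σx·x = 90, Σx = 12, Σ1 = 4, Σx·y = -76, Σy = -8.)
Δ = 90·4 − 12² = 216.
m = ((-76)·4 − 12·(-8))/216 = -26/27; b = (90·(-8) − 12·(-76))/216 = 8/9.

m = -0.963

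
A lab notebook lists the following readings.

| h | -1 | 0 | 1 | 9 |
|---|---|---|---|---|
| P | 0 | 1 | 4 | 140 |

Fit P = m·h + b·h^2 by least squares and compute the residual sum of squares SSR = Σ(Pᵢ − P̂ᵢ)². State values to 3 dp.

SSR = 1.482

Sums needed: Σh·h = 83, Σh·h^2 = 729, Σh^2·h^2 = 6563.
Moment sums: Σh·P = 1264, Σh^2·P = 11344.
So MᵀM·[m, b]ᵀ = MᵀP: [[83, 729]; [729, 6563]]·[m, b]ᵀ = [1264, 11344]ᵀ.
Determinant 83·6563 − 729² = 13288.
m = (1264·6563 − 729·11344)/13288 = 3232/1661; b = (83·11344 − 729·1264)/13288 = 2512/1661.
Residuals: 720/1661, 1, 900/1661, -20/1661; SSR = 2461/1661.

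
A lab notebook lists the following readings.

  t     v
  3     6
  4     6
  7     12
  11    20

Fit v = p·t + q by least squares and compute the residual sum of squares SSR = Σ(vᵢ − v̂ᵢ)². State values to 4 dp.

SSR = 1.9097

Sums needed: Σt·t = 195, Σt = 25, Σ1 = 4.
For Xᵀv: Σt·v = 346, Σv = 44.
XᵀX·[p, q]ᵀ = Xᵀv becomes [[195, 25]; [25, 4]]·[p, q]ᵀ = [346, 44]ᵀ.
Eliminating q: 4·(row 1) − 25·(row 2) gives 155·p = 4·346 − 25·44 = 284, so p = 284/155.
Then q = (44 − 25·(284/155))/4 = -14/31.
Residuals: 148/155, -136/155, -58/155, 46/155; SSR = 296/155.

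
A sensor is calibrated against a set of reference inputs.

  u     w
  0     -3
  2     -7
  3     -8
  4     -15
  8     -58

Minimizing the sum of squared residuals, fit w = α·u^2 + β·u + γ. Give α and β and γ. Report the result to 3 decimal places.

α = -0.975, β = 0.986, γ = -3.425

XᵀX·[α, β, γ]ᵀ = Xᵀw reads: 4449·α + 611·β + 93·γ = -4052;  611·α + 93·β + 17·γ = -562;  93·α + 17·β + 5·γ = -91.
(Σu^2·u^2 = 4449, Σu^2·u = 611, Σu^2 = 93, Σu·u = 93, Σu = 17, Σ1 = 5, Σu^2·w = -4052, Σu·w = -562, Σw = -91.)
Inverting the 3×3 Gram matrix, [α, β, γ]ᵀ = [-1951/2002, 1973/2002, -3428/1001]ᵀ.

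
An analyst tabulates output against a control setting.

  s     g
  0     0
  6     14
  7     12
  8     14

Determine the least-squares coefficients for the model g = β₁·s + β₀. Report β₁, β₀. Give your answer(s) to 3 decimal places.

β₁ = 1.806, β₀ = 0.516

Entries of AᵀA: Σs·s = 149, Σs = 21, Σ1 = 4.
Moment sums: Σs·g = 280, Σg = 40.
So AᵀA·[β₁, β₀]ᵀ = Aᵀg: [[149, 21]; [21, 4]]·[β₁, β₀]ᵀ = [280, 40]ᵀ.
det = 149·4 − 21² = 155.
β₁ = (280·4 − 21·40)/155 = 56/31; β₀ = (149·40 − 21·280)/155 = 16/31.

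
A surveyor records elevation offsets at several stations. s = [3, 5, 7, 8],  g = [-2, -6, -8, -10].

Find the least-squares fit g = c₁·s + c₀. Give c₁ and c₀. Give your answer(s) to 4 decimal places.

c₁ = -1.5254, c₀ = 2.2712

Compute the Gram sums: Σs·s = 147, Σs = 23, Σ1 = 4.
For Xᵀg: Σs·g = -172, Σg = -26.
XᵀX·[c₁, c₀]ᵀ = Xᵀg becomes [[147, 23]; [23, 4]]·[c₁, c₀]ᵀ = [-172, -26]ᵀ.
det = 147·4 − 23² = 59.
c₁ = ((-172)·4 − 23·(-26))/59 = -90/59; c₀ = (147·(-26) − 23·(-172))/59 = 134/59.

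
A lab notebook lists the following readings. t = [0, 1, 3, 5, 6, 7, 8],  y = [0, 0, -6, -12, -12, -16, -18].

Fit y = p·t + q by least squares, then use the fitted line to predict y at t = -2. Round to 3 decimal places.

ŷ = 5.794

Compute the Gram sums: Σt·t = 184, Σt = 30, Σ1 = 7.
Moment sums: Σt·y = -406, Σy = -64.
So MᵀM·[p, q]ᵀ = Mᵀy: [[184, 30]; [30, 7]]·[p, q]ᵀ = [-406, -64]ᵀ.
Eliminating q: 7·(row 1) − 30·(row 2) gives 388·p = 7·(-406) − 30·(-64) = -922, so p = -461/194.
Then q = ((-64) − 30·(-461/194))/7 = 101/97.
At t = -2: ŷ = (-461/194)·(-2) + (101/97)·(1) = 562/97.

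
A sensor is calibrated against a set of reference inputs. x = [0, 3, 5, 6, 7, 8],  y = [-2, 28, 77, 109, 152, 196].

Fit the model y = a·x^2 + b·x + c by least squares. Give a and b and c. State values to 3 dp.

Compute the Gram sums: Σx^2·x^2 = 8499, Σx^2·x = 1223, Σx^2 = 183, Σx·x = 183, Σx = 29, Σ1 = 6.
For Mᵀy: Σx^2·y = 26093, Σx·y = 3755, Σy = 560.
Normal equations: [[8499, 1223, 183]; [1223, 183, 29]; [183, 29, 6]]·[a, b, c]ᵀ = [26093, 3755, 560]ᵀ.
Row-reducing yields a = 709/236, b = 173/236, c = -217/118.

a = 3.004, b = 0.733, c = -1.839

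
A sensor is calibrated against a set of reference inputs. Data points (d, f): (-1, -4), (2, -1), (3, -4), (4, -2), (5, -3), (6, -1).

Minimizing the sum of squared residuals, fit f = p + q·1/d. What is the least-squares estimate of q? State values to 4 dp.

Compute the Gram sums: Σ1 = 6, Σ1/d = 9/20, Σ1/d·1/d = 5369/3600.
Right-hand side: Σf = -15, Σ1/d·f = 9/10.
det = 6·(5369/3600) − (9/20)² = 2099/240.
p = ((-15)·(5369/3600) − (9/20)·(9/10))/(2099/240) = -27331/10495; q = (6·(9/10) − (9/20)·(-15))/(2099/240) = 2916/2099.

q = 1.3892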